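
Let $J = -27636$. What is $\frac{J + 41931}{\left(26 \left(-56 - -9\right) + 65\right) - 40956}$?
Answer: $- \frac{14295}{42113} \approx -0.33944$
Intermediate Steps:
$\frac{J + 41931}{\left(26 \left(-56 - -9\right) + 65\right) - 40956} = \frac{-27636 + 41931}{\left(26 \left(-56 - -9\right) + 65\right) - 40956} = \frac{14295}{\left(26 \left(-56 + 9\right) + 65\right) - 40956} = \frac{14295}{\left(26 \left(-47\right) + 65\right) - 40956} = \frac{14295}{\left(-1222 + 65\right) - 40956} = \frac{14295}{-1157 - 40956} = \frac{14295}{-42113} = 14295 \left(- \frac{1}{42113}\right) = - \frac{14295}{42113}$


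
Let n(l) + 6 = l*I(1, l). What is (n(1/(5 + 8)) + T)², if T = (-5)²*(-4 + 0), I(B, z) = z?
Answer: 320875569/28561 ≈ 11235.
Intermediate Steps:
T = -100 (T = 25*(-4) = -100)
n(l) = -6 + l² (n(l) = -6 + l*l = -6 + l²)
(n(1/(5 + 8)) + T)² = ((-6 + (1/(5 + 8))²) - 100)² = ((-6 + (1/13)²) - 100)² = ((-6 + 1/169) - 100)² = (-1013/169 - 100)² = (-17913/169)² = 320875569/28561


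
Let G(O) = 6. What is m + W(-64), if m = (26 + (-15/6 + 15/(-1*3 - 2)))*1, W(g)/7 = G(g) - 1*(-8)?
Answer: 237/2 ≈ 118.50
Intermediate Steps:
W(g) = 98 (W(g) = 7*(6 - 1*(-8)) = 7*(6 + 8) = 7*14 = 98)
m = 41/2 (m = (26 + (-15*⅙ + 15/(-3 - 2)))*1 = (26 + (-5/2 + 15/(-5)))*1 = (26 + (-5/2 + 15*(-⅕)))*1 = (26 + (-5/2 - 3))*1 = (26 - 11/2)*1 = (41/2)*1 = 41/2 ≈ 20.500)
m + W(-64) = 41/2 + 98 = 237/2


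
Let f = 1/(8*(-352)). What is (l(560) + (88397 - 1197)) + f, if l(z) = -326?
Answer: 244637183/2816 ≈ 86874.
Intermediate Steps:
f = -1/2816 (f = 1/(-2816) = -1/2816 ≈ -0.00035511)
(l(560) + (88397 - 1197)) + f = (-326 + (88397 - 1197)) - 1/2816 = (-326 + 87200) - 1/2816 = 86874 - 1/2816 = 244637183/2816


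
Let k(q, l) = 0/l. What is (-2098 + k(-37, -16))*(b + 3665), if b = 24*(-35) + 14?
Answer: -5956222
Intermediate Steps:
k(q, l) = 0
b = -826 (b = -840 + 14 = -826)
(-2098 + k(-37, -16))*(b + 3665) = (-2098 + 0)*(-826 + 3665) = -2098*2839 = -5956222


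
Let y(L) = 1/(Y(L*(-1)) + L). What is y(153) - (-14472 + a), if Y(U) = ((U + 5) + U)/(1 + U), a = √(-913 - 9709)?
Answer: 340917056/23557 - I*√10622 ≈ 14472.0 - 103.06*I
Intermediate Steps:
a = I*√10622 (a = √(-10622) = I*√10622 ≈ 103.06*I)
Y(U) = (5 + 2*U)/(1 + U) (Y(U) = ((5 + U) + U)/(1 + U) = (5 + 2*U)/(1 + U))
y(L) = 1/(L + (5 - 2*L)/(1 - L)) (y(L) = 1/((5 + 2*(L*(-1)))/(1 + L*(-1)) + L) = 1/((5 + 2*(-L))/(1 - L) + L) = 1/((5 - 2*L)/(1 - L) + L) = 1/(L + (5 - 2*L)/(1 - L)))
y(153) - (-14472 + a) = (-1 + 153)/(-5 + 153 + 153²) - (-14472 + I*√10622) = 152/(-5 + 153 + 23409) + (14472 - I*√10622) = 152/23557 + (14472 - I*√10622) = 340917056/23557 - I*√10622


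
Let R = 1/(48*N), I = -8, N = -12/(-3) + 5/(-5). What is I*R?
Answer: -1/18 ≈ -0.055556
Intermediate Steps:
N = 3 (N = -12*(-1/3) + 5*(-1/5) = 4 - 1 = 3)
R = 1/144 (R = 1/(48*3) = 1/144 ≈ 0.0069444)
I*R = -8*1/144 = -1/18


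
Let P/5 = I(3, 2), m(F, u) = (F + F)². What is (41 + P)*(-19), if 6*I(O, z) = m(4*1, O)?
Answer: -5377/3 ≈ -1792.3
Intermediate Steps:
m(F, u) = 4*F² (m(F, u) = (2*F)² = 4*F²)
I(O, z) = 32/3 (I(O, z) = (4*(4*1)²)/6 = (4*4²)/6 = (4*16)/6 = (⅙)*64 = 32/3)
P = 160/3 (P = 5*(32/3) = 160/3 ≈ 53.333)
(41 + P)*(-19) = (41 + 160/3)*(-19) = (283/3)*(-19) = -5377/3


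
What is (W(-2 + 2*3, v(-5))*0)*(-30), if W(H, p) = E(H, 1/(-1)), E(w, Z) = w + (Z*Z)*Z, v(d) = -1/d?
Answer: 0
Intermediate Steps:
E(w, Z) = w + Z³ (E(w, Z) = w + Z²*Z = w + Z³)
W(H, p) = -1 + H (W(H, p) = H + (1/(-1))³ = H + (-1)³ = H - 1 = -1 + H)
(W(-2 + 2*3, v(-5))*0)*(-30) = ((-1 + (-2 + 2*3))*0)*(-30) = ((-1 + (-2 + 6))*0)*(-30) = ((-1 + 4)*0)*(-30) = (3*0)*(-30) = 0*(-30) = 0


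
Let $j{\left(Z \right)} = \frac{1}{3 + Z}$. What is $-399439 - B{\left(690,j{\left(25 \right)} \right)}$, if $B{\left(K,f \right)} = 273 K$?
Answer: $-587809$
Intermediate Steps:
$-399439 - B{\left(690,j{\left(25 \right)} \right)} = -399439 - 273 \cdot 690 = -399439 - 188370 = -587809$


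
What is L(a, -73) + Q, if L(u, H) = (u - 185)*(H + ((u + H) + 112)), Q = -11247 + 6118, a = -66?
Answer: 19971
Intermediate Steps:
Q = -5129
L(u, H) = (-185 + u)*(112 + u + 2*H) (L(u, H) = (-185 + u)*(H + ((H + u) + 112)) = (-185 + u)*(H + (112 + H + u)) = (-185 + u)*(112 + u + 2*H))
L(a, -73) + Q = (-20720 + (-66)² - 370*(-73) - 73*(-66) + 2*(-73)*(-66)) - 5129 = (-20720 + 4356 + 27010 + 4818 + 9636) - 5129 = 25100 - 5129 = 19971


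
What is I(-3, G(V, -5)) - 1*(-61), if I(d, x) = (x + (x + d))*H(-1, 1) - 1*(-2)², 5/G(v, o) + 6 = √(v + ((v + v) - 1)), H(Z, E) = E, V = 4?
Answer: 258/5 - 2*√11/5 ≈ 50.273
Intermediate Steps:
G(v, o) = 5/(-6 + √(-1 + 3*v)) (G(v, o) = 5/(-6 + √(v + ((v + v) - 1))) = 5/(-6 + √(v + (2*v - 1))) = 5/(-6 + √(v + (-1 + 2*v))) = 5/(-6 + √(-1 + 3*v)))
I(d, x) = -4 + d + 2*x (I(d, x) = (x + (x + d))*1 - 1*(-2)² = (x + (d + x))*1 - 1*4 = (d + 2*x)*1 - 4 = (d + 2*x) - 4 = -4 + d + 2*x)
I(-3, G(V, -5)) - 1*(-61) = (-4 - 3 + 2*(5/(-6 + √(-1 + 3*4)))) - 1*(-61) = (-4 - 3 + 2*(5/(-6 + √(-1 + 12)))) + 61 = (-4 - 3 + 2*(5/(-6 + √11))) + 61 = (-4 - 3 + 10/(-6 + √11)) + 61 = (-7 + 10/(-6 + √11)) + 61 = 54 + 10/(-6 + √11)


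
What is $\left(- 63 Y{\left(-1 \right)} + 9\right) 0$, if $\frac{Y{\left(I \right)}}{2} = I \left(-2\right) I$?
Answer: $0$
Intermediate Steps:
$Y{\left(I \right)} = - 4 I^{2}$ ($Y{\left(I \right)} = 2 I \left(-2\right) I = 2 - 2 I I = 2 \left(- 2 I^{2}\right) = - 4 I^{2}$)
$\left(- 63 Y{\left(-1 \right)} + 9\right) 0 = \left(- 63 \left(- 4 \left(-1\right)^{2}\right) + 9\right) 0 = \left(- 63 \left(\left(-4\right) 1\right) + 9\right) 0 = \left(\left(-63\right) \left(-4\right) + 9\right) 0 = \left(252 + 9\right) 0 = 261 \cdot 0 = 0$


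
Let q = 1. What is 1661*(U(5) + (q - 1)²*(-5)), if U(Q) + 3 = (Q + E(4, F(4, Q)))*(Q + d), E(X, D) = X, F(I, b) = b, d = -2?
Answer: 39864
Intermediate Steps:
U(Q) = -3 + (-2 + Q)*(4 + Q) (U(Q) = -3 + (Q + 4)*(Q - 2) = -3 + (4 + Q)*(-2 + Q) = -3 + (-2 + Q)*(4 + Q))
1661*(U(5) + (q - 1)²*(-5)) = 1661*((-11 + 5² + 2*5) + (1 - 1)²*(-5)) = 1661*((-11 + 25 + 10) + 0²*(-5)) = 1661*(24 + 0*(-5)) = 1661*(24 + 0) = 1661*24 = 39864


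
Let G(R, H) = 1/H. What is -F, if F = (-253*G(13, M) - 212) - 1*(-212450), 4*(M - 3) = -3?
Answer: -1909130/9 ≈ -2.1213e+5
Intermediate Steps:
M = 9/4 (M = 3 + (¼)*(-3) = 3 - ¾ = 9/4 ≈ 2.2500)
F = 1909130/9 (F = (-253/9/4 - 212) - 1*(-212450) = (-253*4/9 - 212) + 212450 = (-1012/9 - 212) + 212450 = -2920/9 + 212450 = 1909130/9 ≈ 2.1213e+5)
-F = -1*1909130/9 = -1909130/9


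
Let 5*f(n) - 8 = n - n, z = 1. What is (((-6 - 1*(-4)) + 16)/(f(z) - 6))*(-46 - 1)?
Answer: 1645/11 ≈ 149.55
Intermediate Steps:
f(n) = 8/5 (f(n) = 8/5 + (n - n)/5 = 8/5 + (1/5)*0 = 8/5 + 0 = 8/5)
(((-6 - 1*(-4)) + 16)/(f(z) - 6))*(-46 - 1) = (((-6 - 1*(-4)) + 16)/(8/5 - 6))*(-46 - 1) = (((-6 + 4) + 16)/(-22/5))*(-47) = ((-2 + 16)*(-5/22))*(-47) = (14*(-5/22))*(-47) = -35/11*(-47) = 1645/11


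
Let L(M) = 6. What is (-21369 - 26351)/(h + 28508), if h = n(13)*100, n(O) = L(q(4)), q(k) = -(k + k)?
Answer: -11930/7277 ≈ -1.6394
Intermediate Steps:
q(k) = -2*k
n(O) = 6
h = 600 (h = 6*100 = 600)
(-21369 - 26351)/(h + 28508) = (-21369 - 26351)/(600 + 28508) = -47720/29108 = -47720*1/29108 = -11930/7277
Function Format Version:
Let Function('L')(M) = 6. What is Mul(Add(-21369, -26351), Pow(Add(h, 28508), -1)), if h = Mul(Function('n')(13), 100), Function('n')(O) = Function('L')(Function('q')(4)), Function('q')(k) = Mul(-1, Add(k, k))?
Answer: Rational(-11930, 7277) ≈ -1.6394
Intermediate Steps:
Function('q')(k) = Mul(-2, k) (Function('q')(k) = Mul(-1, Mul(2, k)) = Mul(-2, k))
Function('n')(O) = 6
h = 600 (h = Mul(6, 100) = 600)
Mul(Add(-21369, -26351), Pow(Add(h, 28508), -1)) = Mul(Add(-21369, -26351), Pow(Add(600, 28508), -1)) = Mul(-47720, Pow(29108, -1)) = Mul(-47720, Rational(1, 29108)) = Rational(-11930, 7277)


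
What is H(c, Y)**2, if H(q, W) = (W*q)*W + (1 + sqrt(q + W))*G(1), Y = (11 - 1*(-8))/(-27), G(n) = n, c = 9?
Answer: 249796/6561 + 3536*sqrt(42)/729 ≈ 69.508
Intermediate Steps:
Y = -19/27 (Y = (11 + 8)*(-1/27) = 19*(-1/27) = -19/27 ≈ -0.70370)
H(q, W) = 1 + sqrt(W + q) + q*W**2 (H(q, W) = (W*q)*W + (1 + sqrt(q + W))*1 = q*W**2 + (1 + sqrt(W + q))*1 = q*W**2 + (1 + sqrt(W + q)) = 1 + sqrt(W + q) + q*W**2)
H(c, Y)**2 = (1 + sqrt(-19/27 + 9) + 9*(-19/27)**2)**2 = (1 + sqrt(224/27) + 9*(361/729))**2 = (1 + 4*sqrt(42)/9 + 361/81)**2 = (442/81 + 4*sqrt(42)/9)**2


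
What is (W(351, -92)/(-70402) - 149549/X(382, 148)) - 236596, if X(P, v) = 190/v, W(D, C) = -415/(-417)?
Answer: -51828965225231/146788170 ≈ -3.5309e+5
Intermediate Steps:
W(D, C) = 415/417 (W(D, C) = -415*(-1/417) = 415/417)
(W(351, -92)/(-70402) - 149549/X(382, 148)) - 236596 = ((415/417)/(-70402) - 149549/(190/148)) - 236596 = ((415/417)*(-1/70402) - 149549/(190*(1/148))) - 236596 = (-415/29357634 - 149549/95/74) - 236596 = (-415/29357634 - 149549*74/95) - 236596 = (-415/29357634 - 582454/5) - 236596 = -17099471355911/146788170 - 236596 = -51828965225231/146788170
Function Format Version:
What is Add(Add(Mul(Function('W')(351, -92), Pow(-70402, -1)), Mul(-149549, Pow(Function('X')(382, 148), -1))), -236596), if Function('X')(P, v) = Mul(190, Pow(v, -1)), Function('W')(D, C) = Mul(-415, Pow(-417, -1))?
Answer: Rational(-51828965225231, 146788170) ≈ -3.5309e+5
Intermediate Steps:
Function('W')(D, C) = Rational(415, 417) (Function('W')(D, C) = Mul(-415, Rational(-1, 417)) = Rational(415, 417))
Add(Add(Mul(Function('W')(351, -92), Pow(-70402, -1)), Mul(-149549, Pow(Function('X')(382, 148), -1))), -236596) = Add(Add(Mul(Rational(415, 417), Pow(-70402, -1)), Mul(-149549, Pow(Mul(190, Pow(148, -1)), -1))), -236596) = Add(Add(Mul(Rational(415, 417), Rational(-1, 70402)), Mul(-149549, Pow(Mul(190, Rational(1, 148)), -1))), -236596) = Add(Add(Rational(-415, 29357634), Mul(-149549, Pow(Rational(95, 74), -1))), -236596) = Add(Add(Rational(-415, 29357634), Mul(-149549, Rational(74, 95))), -236596) = Add(Add(Rational(-415, 29357634), Rational(-582454, 5)), -236596) = Add(Rational(-17099471355911, 146788170), -236596) = Rational(-51828965225231, 146788170)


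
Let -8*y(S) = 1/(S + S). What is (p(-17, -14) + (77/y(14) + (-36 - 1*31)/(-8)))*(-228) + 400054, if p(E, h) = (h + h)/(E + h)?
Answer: 268489919/62 ≈ 4.3305e+6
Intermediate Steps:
y(S) = -1/(16*S) (y(S) = -1/(8*(S + S)) = -1/(2*S)/8 = -1/(16*S))
p(E, h) = 2*h/(E + h) (p(E, h) = (2*h)/(E + h) = 2*h/(E + h))
(p(-17, -14) + (77/y(14) + (-36 - 1*31)/(-8)))*(-228) + 400054 = (2*(-14)/(-17 - 14) + (77/((-1/16/14)) + (-36 - 1*31)/(-8)))*(-228) + 400054 = (2*(-14)/(-31) + (77/((-1/16*1/14)) + (-36 - 31)*(-⅛)))*(-228) + 400054 = (2*(-14)*(-1/31) + (77/(-1/224) - 67*(-⅛)))*(-228) + 400054 = (28/31 + (77*(-224) + 67/8))*(-228) + 400054 = (28/31 + (-17248 + 67/8))*(-228) + 400054 = (28/31 - 137917/8)*(-228) + 400054 = -4275203/248*(-228) + 400054 = 243686571/62 + 400054 = 268489919/62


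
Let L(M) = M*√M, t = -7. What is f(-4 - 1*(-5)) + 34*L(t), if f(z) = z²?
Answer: 1 - 238*I*√7 ≈ 1.0 - 629.69*I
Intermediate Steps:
L(M) = M^(3/2)
f(-4 - 1*(-5)) + 34*L(t) = (-4 - 1*(-5))² + 34*(-7)^(3/2) = (-4 + 5)² + 34*(-7*I*√7) = 1² - 238*I*√7 = 1 - 238*I*√7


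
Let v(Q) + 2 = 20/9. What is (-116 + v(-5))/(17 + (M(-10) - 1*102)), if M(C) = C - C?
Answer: 1042/765 ≈ 1.3621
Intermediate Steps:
M(C) = 0
v(Q) = 2/9 (v(Q) = -2 + 20/9 = 2/9)
(-116 + v(-5))/(17 + (M(-10) - 1*102)) = (-116 + 2/9)/(17 + (0 - 1*102)) = -1042/(9*(17 + (0 - 102))) = -1042/(9*(17 - 102)) = -1042/9/(-85) = -1042/9*(-1/85) = 1042/765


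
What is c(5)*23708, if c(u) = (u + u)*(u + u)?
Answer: 2370800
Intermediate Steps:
c(u) = 4*u² (c(u) = (2*u)*(2*u) = 4*u²)
c(5)*23708 = (4*5²)*23708 = (4*25)*23708 = 100*23708 = 2370800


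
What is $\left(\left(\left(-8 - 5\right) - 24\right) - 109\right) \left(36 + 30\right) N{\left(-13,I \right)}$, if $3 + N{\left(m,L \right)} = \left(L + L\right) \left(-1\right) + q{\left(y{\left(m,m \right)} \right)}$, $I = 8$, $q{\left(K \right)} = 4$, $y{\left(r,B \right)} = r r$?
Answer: $144540$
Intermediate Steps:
$y{\left(r,B \right)} = r^{2}$
$N{\left(m,L \right)} = 1 - 2 L$ ($N{\left(m,L \right)} = -3 + \left(\left(L + L\right) \left(-1\right) + 4\right) = -3 + \left(2 L \left(-1\right) + 4\right) = -3 - \left(-4 + 2 L\right) = 1 - 2 L$)
$\left(\left(\left(-8 - 5\right) - 24\right) - 109\right) \left(36 + 30\right) N{\left(-13,I \right)} = \left(\left(\left(-8 - 5\right) - 24\right) - 109\right) \left(36 + 30\right) \left(1 - 16\right) = \left(\left(-13 - 24\right) - 109\right) 66 \left(1 - 16\right) = \left(-37 - 109\right) 66 \left(-15\right) = \left(-146\right) 66 \left(-15\right) = \left(-9636\right) \left(-15\right) = 144540$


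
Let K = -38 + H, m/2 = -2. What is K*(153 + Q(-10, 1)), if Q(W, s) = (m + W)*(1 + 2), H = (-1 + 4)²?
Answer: -3219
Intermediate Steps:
H = 9 (H = 3² = 9)
m = -4 (m = 2*(-2) = -4)
K = -29 (K = -38 + 9 = -29)
Q(W, s) = -12 + 3*W (Q(W, s) = (-4 + W)*(1 + 2) = (-4 + W)*3 = -12 + 3*W)
K*(153 + Q(-10, 1)) = -29*(153 + (-12 + 3*(-10))) = -29*(153 + (-12 - 30)) = -29*(153 - 42) = -29*111 = -3219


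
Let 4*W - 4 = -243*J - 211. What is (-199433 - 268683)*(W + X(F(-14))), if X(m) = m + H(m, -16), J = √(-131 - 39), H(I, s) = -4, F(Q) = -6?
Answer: 28906163 + 28438047*I*√170 ≈ 2.8906e+7 + 3.7079e+8*I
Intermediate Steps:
J = I*√170 (J = √(-170) = I*√170 ≈ 13.038*I)
W = -207/4 - 243*I*√170/4 (W = 1 + (-243*I*√170 - 211)/4 = 1 + (-211 - 243*I*√170)/4 = 1 + (-211/4 - 243*I*√170/4) = -207/4 - 243*I*√170/4 ≈ -51.75 - 792.08*I)
X(m) = -4 + m (X(m) = m - 4 = -4 + m)
(-199433 - 268683)*(W + X(F(-14))) = (-199433 - 268683)*((-207/4 - 243*I*√170/4) + (-4 - 6)) = -468116*((-207/4 - 243*I*√170/4) - 10) = -468116*(-247/4 - 243*I*√170/4) = 28906163 + 28438047*I*√170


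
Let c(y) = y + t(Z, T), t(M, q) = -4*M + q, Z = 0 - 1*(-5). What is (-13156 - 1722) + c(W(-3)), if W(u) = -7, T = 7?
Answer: -14898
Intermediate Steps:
Z = 5 (Z = 0 + 5 = 5)
t(M, q) = q - 4*M
c(y) = -13 + y (c(y) = y + (7 - 4*5) = y + (7 - 20) = y - 13 = -13 + y)
(-13156 - 1722) + c(W(-3)) = (-13156 - 1722) + (-13 - 7) = -14878 - 20 = -14898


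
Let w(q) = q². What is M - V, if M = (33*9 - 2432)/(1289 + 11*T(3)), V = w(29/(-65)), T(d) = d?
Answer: -10132177/5585450 ≈ -1.8140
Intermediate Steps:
V = 841/4225 (V = (29/(-65))² = (29*(-1/65))² = (-29/65)² = 841/4225 ≈ 0.19905)
M = -2135/1322 (M = (33*9 - 2432)/(1289 + 11*3) = (297 - 2432)/(1289 + 33) = -2135/1322 ≈ -1.6150)
M - V = -2135/1322 - 1*841/4225 = -2135/1322 - 841/4225 = -10132177/5585450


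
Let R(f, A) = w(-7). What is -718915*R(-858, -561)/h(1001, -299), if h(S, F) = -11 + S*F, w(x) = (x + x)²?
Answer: 14090734/29931 ≈ 470.77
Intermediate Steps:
w(x) = 4*x² (w(x) = (2*x)² = 4*x²)
R(f, A) = 196 (R(f, A) = 4*(-7)² = 4*49 = 196)
h(S, F) = -11 + F*S
-718915*R(-858, -561)/h(1001, -299) = -718915*196/(-11 - 299*1001) = -718915*196/(-11 - 299299) = -718915/((-299310*1/196)) = -718915/(-149655/98) = -718915*(-98/149655) = 14090734/29931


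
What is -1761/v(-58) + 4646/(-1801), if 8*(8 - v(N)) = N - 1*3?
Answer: -25953238/225125 ≈ -115.28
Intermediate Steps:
v(N) = 67/8 - N/8 (v(N) = 8 - (N - 1*3)/8 = 8 - (N - 3)/8 = 8 - (-3 + N)/8 = 8 + (3/8 - N/8) = 67/8 - N/8)
-1761/v(-58) + 4646/(-1801) = -1761/(67/8 - ⅛*(-58)) + 4646/(-1801) = -1761/(67/8 + 29/4) + 4646*(-1/1801) = -1761/125/8 - 4646/1801 = -1761*8/125 - 4646/1801 = -14088/125 - 4646/1801 = -25953238/225125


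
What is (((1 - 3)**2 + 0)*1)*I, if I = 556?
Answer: 2224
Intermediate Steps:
(((1 - 3)**2 + 0)*1)*I = (((1 - 3)**2 + 0)*1)*556 = (((-2)**2 + 0)*1)*556 = ((4 + 0)*1)*556 = (4*1)*556 = 4*556 = 2224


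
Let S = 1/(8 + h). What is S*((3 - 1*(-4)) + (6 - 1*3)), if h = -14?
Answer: -5/3 ≈ -1.6667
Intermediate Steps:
S = -⅙ (S = 1/(8 - 14) = 1/(-6) = -⅙ ≈ -0.16667)
S*((3 - 1*(-4)) + (6 - 1*3)) = -((3 - 1*(-4)) + (6 - 1*3))/6 = -((3 + 4) + (6 - 3))/6 = -(7 + 3)/6 = -⅙*10 = -5/3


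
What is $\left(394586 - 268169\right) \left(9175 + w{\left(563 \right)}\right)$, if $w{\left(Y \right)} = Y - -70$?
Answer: $1239897936$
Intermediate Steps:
$w{\left(Y \right)} = 70 + Y$ ($w{\left(Y \right)} = Y + 70 = 70 + Y$)
$\left(394586 - 268169\right) \left(9175 + w{\left(563 \right)}\right) = \left(394586 - 268169\right) \left(9175 + \left(70 + 563\right)\right) = 126417 \left(9175 + 633\right) = 126417 \cdot 9808 = 1239897936$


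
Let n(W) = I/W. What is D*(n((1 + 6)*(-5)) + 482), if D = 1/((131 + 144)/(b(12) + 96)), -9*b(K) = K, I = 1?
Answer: 1596932/9625 ≈ 165.92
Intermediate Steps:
b(K) = -K/9
D = 284/825 (D = 1/((131 + 144)/(-1/9*12 + 96)) = 1/(275/(-4/3 + 96)) = 1/(275/(284/3)) = 1/(275*(3/284)) = 1/(825/284) = 284/825 ≈ 0.34424)
n(W) = 1/W
D*(n((1 + 6)*(-5)) + 482) = 284*(1/((1 + 6)*(-5)) + 482)/825 = 284*(1/(7*(-5)) + 482)/825 = 284*(1/(-35) + 482)/825 = 284*(-1/35 + 482)/825 = (284/825)*(16869/35) = 1596932/9625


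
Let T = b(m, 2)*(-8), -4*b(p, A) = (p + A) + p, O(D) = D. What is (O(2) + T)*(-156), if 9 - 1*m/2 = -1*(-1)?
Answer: -10920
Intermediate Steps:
m = 16 (m = 18 - (-2)*(-1) = 18 - 2*1 = 18 - 2 = 16)
b(p, A) = -p/2 - A/4 (b(p, A) = -((p + A) + p)/4 = -((A + p) + p)/4 = -(A + 2*p)/4 = -p/2 - A/4)
T = 68 (T = (-½*16 - ¼*2)*(-8) = (-8 - ½)*(-8) = -17/2*(-8) = 68)
(O(2) + T)*(-156) = (2 + 68)*(-156) = 70*(-156) = -10920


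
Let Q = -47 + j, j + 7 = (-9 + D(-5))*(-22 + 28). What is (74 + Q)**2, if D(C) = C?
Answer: 4096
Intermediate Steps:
j = -91 (j = -7 + (-9 - 5)*(-22 + 28) = -7 - 14*6 = -7 - 84 = -91)
Q = -138 (Q = -47 - 91 = -138)
(74 + Q)**2 = (74 - 138)**2 = (-64)**2 = 4096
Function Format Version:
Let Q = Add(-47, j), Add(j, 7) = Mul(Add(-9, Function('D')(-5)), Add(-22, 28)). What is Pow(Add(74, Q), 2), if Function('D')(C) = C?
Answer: 4096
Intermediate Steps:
j = -91 (j = Add(-7, Mul(Add(-9, -5), Add(-22, 28))) = Add(-7, Mul(-14, 6)) = Add(-7, -84) = -91)
Q = -138 (Q = Add(-47, -91) = -138)
Pow(Add(74, Q), 2) = Pow(Add(74, -138), 2) = Pow(-64, 2) = 4096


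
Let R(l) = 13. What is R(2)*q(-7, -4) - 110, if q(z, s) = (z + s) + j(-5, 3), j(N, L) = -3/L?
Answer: -266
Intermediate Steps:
q(z, s) = -1 + s + z (q(z, s) = (z + s) - 3/3 = (s + z) - 3*⅓ = (s + z) - 1 = -1 + s + z)
R(2)*q(-7, -4) - 110 = 13*(-1 - 4 - 7) - 110 = 13*(-12) - 110 = -156 - 110 = -266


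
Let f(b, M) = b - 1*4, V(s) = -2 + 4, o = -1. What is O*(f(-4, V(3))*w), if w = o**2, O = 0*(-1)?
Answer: 0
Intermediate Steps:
V(s) = 2
O = 0
w = 1 (w = (-1)**2 = 1)
f(b, M) = -4 + b (f(b, M) = b - 4 = -4 + b)
O*(f(-4, V(3))*w) = 0*((-4 - 4)*1) = 0*(-8*1) = 0*(-8) = 0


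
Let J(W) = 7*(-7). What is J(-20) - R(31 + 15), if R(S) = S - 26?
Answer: -69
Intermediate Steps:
J(W) = -49
R(S) = -26 + S
J(-20) - R(31 + 15) = -49 - (-26 + (31 + 15)) = -49 - (-26 + 46) = -49 - 1*20 = -49 - 20 = -69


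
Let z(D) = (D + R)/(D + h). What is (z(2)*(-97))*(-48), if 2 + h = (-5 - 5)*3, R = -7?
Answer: 776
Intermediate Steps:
h = -32 (h = -2 + (-5 - 5)*3 = -2 - 10*3 = -2 - 30 = -32)
z(D) = (-7 + D)/(-32 + D) (z(D) = (D - 7)/(D - 32) = (-7 + D)/(-32 + D))
(z(2)*(-97))*(-48) = (((-7 + 2)/(-32 + 2))*(-97))*(-48) = ((-5/(-30))*(-97))*(-48) = (-1/30*(-5)*(-97))*(-48) = ((⅙)*(-97))*(-48) = -97/6*(-48) = 776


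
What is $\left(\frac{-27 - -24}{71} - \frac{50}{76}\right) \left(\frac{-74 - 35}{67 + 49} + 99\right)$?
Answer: $- \frac{21487375}{312968} \approx -68.657$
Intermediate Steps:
$\left(\frac{-27 - -24}{71} - \frac{50}{76}\right) \left(\frac{-74 - 35}{67 + 49} + 99\right) = \left(\left(-27 + 24\right) \frac{1}{71} - \frac{25}{38}\right) \left(- \frac{109}{116} + 99\right) = \left(\left(-3\right) \frac{1}{71} - \frac{25}{38}\right) \left(\left(-109\right) \frac{1}{116} + 99\right) = \left(- \frac{3}{71} - \frac{25}{38}\right) \left(- \frac{109}{116} + 99\right) = \left(- \frac{1889}{2698}\right) \frac{11375}{116} = - \frac{21487375}{312968}$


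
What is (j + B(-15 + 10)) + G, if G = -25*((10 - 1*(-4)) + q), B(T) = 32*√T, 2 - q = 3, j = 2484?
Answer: 2159 + 32*I*√5 ≈ 2159.0 + 71.554*I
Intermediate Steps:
q = -1 (q = 2 - 1*3 = 2 - 3 = -1)
G = -325 (G = -25*((10 - 1*(-4)) - 1) = -25*((10 + 4) - 1) = -25*(14 - 1) = -25*13 = -325)
(j + B(-15 + 10)) + G = (2484 + 32*√(-15 + 10)) - 325 = (2484 + 32*√(-5)) - 325 = (2484 + 32*(I*√5)) - 325 = (2484 + 32*I*√5) - 325 = 2159 + 32*I*√5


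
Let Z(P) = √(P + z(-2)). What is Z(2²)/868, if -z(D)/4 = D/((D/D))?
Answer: √3/434 ≈ 0.0039909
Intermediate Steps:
z(D) = -4*D (z(D) = -4*D/(D/D) = -4*D/1 = -4*D)
Z(P) = √(8 + P) (Z(P) = √(P - 4*(-2)) = √(P + 8) = √(8 + P))
Z(2²)/868 = √(8 + 2²)/868 = √(8 + 4)*(1/868) = √12*(1/868) = (2*√3)*(1/868) = √3/434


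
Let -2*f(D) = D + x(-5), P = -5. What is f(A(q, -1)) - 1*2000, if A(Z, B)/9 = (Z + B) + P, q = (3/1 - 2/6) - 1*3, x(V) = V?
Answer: -1969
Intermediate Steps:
q = -⅓ (q = (3*1 - 2*⅙) - 3 = (3 - ⅓) - 3 = 8/3 - 3 = -⅓ ≈ -0.33333)
A(Z, B) = -45 + 9*B + 9*Z (A(Z, B) = 9*((Z + B) - 5) = 9*((B + Z) - 5) = 9*(-5 + B + Z) = -45 + 9*B + 9*Z)
f(D) = 5/2 - D/2 (f(D) = -(D - 5)/2 = -(-5 + D)/2 = 5/2 - D/2)
f(A(q, -1)) - 1*2000 = (5/2 - (-45 + 9*(-1) + 9*(-⅓))/2) - 1*2000 = (5/2 - (-45 - 9 - 3)/2) - 2000 = (5/2 - ½*(-57)) - 2000 = (5/2 + 57/2) - 2000 = 31 - 2000 = -1969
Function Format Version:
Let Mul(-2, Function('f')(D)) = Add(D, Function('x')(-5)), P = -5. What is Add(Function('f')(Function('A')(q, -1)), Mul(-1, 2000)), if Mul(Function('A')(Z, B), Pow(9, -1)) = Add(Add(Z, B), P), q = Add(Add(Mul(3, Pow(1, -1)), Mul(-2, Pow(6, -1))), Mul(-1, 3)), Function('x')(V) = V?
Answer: -1969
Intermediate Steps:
q = Rational(-1, 3) (q = Add(Add(Mul(3, 1), Mul(-2, Rational(1, 6))), -3) = Add(Add(3, Rational(-1, 3)), -3) = Add(Rational(8, 3), -3) = Rational(-1, 3) ≈ -0.33333)
Function('A')(Z, B) = Add(-45, Mul(9, B), Mul(9, Z)) (Function('A')(Z, B) = Mul(9, Add(Add(Z, B), -5)) = Mul(9, Add(Add(B, Z), -5)) = Mul(9, Add(-5, B, Z)) = Add(-45, Mul(9, B), Mul(9, Z)))
Function('f')(D) = Add(Rational(5, 2), Mul(Rational(-1, 2), D)) (Function('f')(D) = Mul(Rational(-1, 2), Add(D, -5)) = Mul(Rational(-1, 2), Add(-5, D)) = Add(Rational(5, 2), Mul(Rational(-1, 2), D)))
Add(Function('f')(Function('A')(q, -1)), Mul(-1, 2000)) = Add(Add(Rational(5, 2), Mul(Rational(-1, 2), Add(-45, Mul(9, -1), Mul(9, Rational(-1, 3))))), Mul(-1, 2000)) = Add(Add(Rational(5, 2), Mul(Rational(-1, 2), Add(-45, -9, -3))), -2000) = Add(Add(Rational(5, 2), Mul(Rational(-1, 2), -57)), -2000) = Add(Add(Rational(5, 2), Rational(57, 2)), -2000) = Add(31, -2000) = -1969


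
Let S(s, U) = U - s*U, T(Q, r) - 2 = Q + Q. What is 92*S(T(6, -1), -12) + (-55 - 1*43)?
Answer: 14254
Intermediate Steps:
T(Q, r) = 2 + 2*Q (T(Q, r) = 2 + (Q + Q) = 2 + 2*Q)
S(s, U) = U - U*s
92*S(T(6, -1), -12) + (-55 - 1*43) = 92*(-12*(1 - (2 + 2*6))) + (-55 - 1*43) = 92*(-12*(1 - (2 + 12))) + (-55 - 43) = 92*(-12*(1 - 1*14)) - 98 = 92*(-12*(1 - 14)) - 98 = 92*(-12*(-13)) - 98 = 92*156 - 98 = 14352 - 98 = 14254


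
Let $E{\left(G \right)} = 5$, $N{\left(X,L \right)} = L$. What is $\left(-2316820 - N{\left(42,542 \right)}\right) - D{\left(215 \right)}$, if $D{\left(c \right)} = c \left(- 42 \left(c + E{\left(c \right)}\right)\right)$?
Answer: $-330762$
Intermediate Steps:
$D{\left(c \right)} = c \left(-210 - 42 c\right)$ ($D{\left(c \right)} = c \left(- 42 \left(c + 5\right)\right) = c \left(- 42 \left(5 + c\right)\right) = c \left(-210 - 42 c\right)$)
$\left(-2316820 - N{\left(42,542 \right)}\right) - D{\left(215 \right)} = \left(-2316820 - 542\right) - \left(-42\right) 215 \left(5 + 215\right) = \left(-2316820 - 542\right) - \left(-42\right) 215 \cdot 220 = -2317362 - -1986600 = -2317362 + 1986600 = -330762$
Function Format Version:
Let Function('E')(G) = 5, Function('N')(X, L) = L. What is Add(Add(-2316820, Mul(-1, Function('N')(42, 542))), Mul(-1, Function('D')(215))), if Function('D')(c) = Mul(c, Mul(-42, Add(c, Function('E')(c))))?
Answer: -330762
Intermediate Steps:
Function('D')(c) = Mul(c, Add(-210, Mul(-42, c))) (Function('D')(c) = Mul(c, Mul(-42, Add(c, 5))) = Mul(c, Mul(-42, Add(5, c))) = Mul(c, Add(-210, Mul(-42, c))))
Add(Add(-2316820, Mul(-1, Function('N')(42, 542))), Mul(-1, Function('D')(215))) = Add(Add(-2316820, Mul(-1, 542)), Mul(-1, Mul(-42, 215, Add(5, 215)))) = Add(Add(-2316820, -542), Mul(-1, Mul(-42, 215, 220))) = Add(-2317362, Mul(-1, -1986600)) = Add(-2317362, 1986600) = -330762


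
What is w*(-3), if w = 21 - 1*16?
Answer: -15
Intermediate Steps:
w = 5 (w = 21 - 16 = 5)
w*(-3) = 5*(-3) = -15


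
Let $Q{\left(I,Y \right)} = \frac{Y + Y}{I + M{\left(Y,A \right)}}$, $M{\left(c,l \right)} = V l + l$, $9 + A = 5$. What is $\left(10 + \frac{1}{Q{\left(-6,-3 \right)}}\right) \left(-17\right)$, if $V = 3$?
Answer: $- \frac{697}{3} \approx -232.33$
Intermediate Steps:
$A = -4$ ($A = -9 + 5 = -4$)
$M{\left(c,l \right)} = 4 l$ ($M{\left(c,l \right)} = 3 l + l = 4 l$)
$Q{\left(I,Y \right)} = \frac{2 Y}{-16 + I}$ ($Q{\left(I,Y \right)} = \frac{Y + Y}{I + 4 \left(-4\right)} = \frac{2 Y}{I - 16} = \frac{2 Y}{-16 + I}$)
$\left(10 + \frac{1}{Q{\left(-6,-3 \right)}}\right) \left(-17\right) = \left(10 + \frac{1}{2 \left(-3\right) \frac{1}{-16 - 6}}\right) \left(-17\right) = \left(10 + \frac{1}{2 \left(-3\right) \frac{1}{-22}}\right) \left(-17\right) = \left(10 + \frac{1}{2 \left(-3\right) \left(- \frac{1}{22}\right)}\right) \left(-17\right) = \left(10 + \frac{1}{\frac{3}{11}}\right) \left(-17\right) = \left(10 + \frac{11}{3}\right) \left(-17\right) = \frac{41}{3} \left(-17\right) = - \frac{697}{3}$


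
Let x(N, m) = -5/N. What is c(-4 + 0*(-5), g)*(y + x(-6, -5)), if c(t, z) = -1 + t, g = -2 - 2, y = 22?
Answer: -685/6 ≈ -114.17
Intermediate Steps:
g = -4
c(-4 + 0*(-5), g)*(y + x(-6, -5)) = (-1 + (-4 + 0*(-5)))*(22 - 5/(-6)) = (-1 + (-4 + 0))*(22 - 5*(-1/6)) = (-1 - 4)*(22 + 5/6) = -5*137/6 = -685/6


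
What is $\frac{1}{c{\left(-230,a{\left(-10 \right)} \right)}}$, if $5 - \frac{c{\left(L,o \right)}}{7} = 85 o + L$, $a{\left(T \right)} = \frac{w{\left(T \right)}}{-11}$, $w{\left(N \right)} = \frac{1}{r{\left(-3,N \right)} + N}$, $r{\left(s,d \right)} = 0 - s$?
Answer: $\frac{11}{18010} \approx 0.00061077$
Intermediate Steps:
$r{\left(s,d \right)} = - s$
$w{\left(N \right)} = \frac{1}{3 + N}$ ($w{\left(N \right)} = \frac{1}{\left(-1\right) \left(-3\right) + N} = \frac{1}{3 + N}$)
$a{\left(T \right)} = - \frac{1}{11 \left(3 + T\right)}$ ($a{\left(T \right)} = \frac{1}{\left(3 + T\right) \left(-11\right)} = \frac{1}{3 + T} \left(- \frac{1}{11}\right) = - \frac{1}{11 \left(3 + T\right)}$)
$c{\left(L,o \right)} = 35 - 595 o - 7 L$ ($c{\left(L,o \right)} = 35 - 7 \left(85 o + L\right) = 35 - 7 \left(L + 85 o\right) = 35 - \left(7 L + 595 o\right) = 35 - 595 o - 7 L$)
$\frac{1}{c{\left(-230,a{\left(-10 \right)} \right)}} = \frac{1}{35 - 595 \left(- \frac{1}{33 + 11 \left(-10\right)}\right) - -1610} = \frac{1}{35 - 595 \left(- \frac{1}{33 - 110}\right) + 1610} = \frac{1}{35 - 595 \left(- \frac{1}{-77}\right) + 1610} = \frac{1}{35 - 595 \left(\left(-1\right) \left(- \frac{1}{77}\right)\right) + 1610} = \frac{1}{35 - \frac{85}{11} + 1610} = \frac{1}{\frac{18010}{11}} = \frac{11}{18010}$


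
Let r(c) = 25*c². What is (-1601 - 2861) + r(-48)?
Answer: 53138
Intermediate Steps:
(-1601 - 2861) + r(-48) = (-1601 - 2861) + 25*(-48)² = -4462 + 25*2304 = -4462 + 57600 = 53138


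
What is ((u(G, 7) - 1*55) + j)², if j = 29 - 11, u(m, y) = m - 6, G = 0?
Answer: 1849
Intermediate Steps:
u(m, y) = -6 + m
j = 18
((u(G, 7) - 1*55) + j)² = (((-6 + 0) - 1*55) + 18)² = ((-6 - 55) + 18)² = (-61 + 18)² = (-43)² = 1849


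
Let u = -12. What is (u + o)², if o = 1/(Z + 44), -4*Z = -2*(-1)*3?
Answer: 1036324/7225 ≈ 143.44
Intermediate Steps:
Z = -3/2 (Z = -(-2*(-1))*3/4 = -3/2 ≈ -1.5000)
o = 2/85 (o = 1/(-3/2 + 44) = 1/(85/2) = 2/85 ≈ 0.023529)
(u + o)² = (-12 + 2/85)² = (-1018/85)² = 1036324/7225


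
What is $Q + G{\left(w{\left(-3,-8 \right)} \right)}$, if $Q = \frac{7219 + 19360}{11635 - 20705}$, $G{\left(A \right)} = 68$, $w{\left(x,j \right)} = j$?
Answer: $\frac{590181}{9070} \approx 65.07$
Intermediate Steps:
$Q = - \frac{26579}{9070}$ ($Q = \frac{26579}{-9070} = 26579 \left(- \frac{1}{9070}\right) = - \frac{26579}{9070} \approx -2.9304$)
$Q + G{\left(w{\left(-3,-8 \right)} \right)} = - \frac{26579}{9070} + 68 = \frac{590181}{9070}$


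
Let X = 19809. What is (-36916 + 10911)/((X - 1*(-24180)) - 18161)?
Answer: -26005/25828 ≈ -1.0069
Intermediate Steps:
(-36916 + 10911)/((X - 1*(-24180)) - 18161) = (-36916 + 10911)/((19809 - 1*(-24180)) - 18161) = -26005/((19809 + 24180) - 18161) = -26005/(43989 - 18161) = -26005/25828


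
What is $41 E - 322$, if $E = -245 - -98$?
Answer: $-6349$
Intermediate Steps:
$E = -147$ ($E = -245 + 98 = -147$)
$41 E - 322 = 41 \left(-147\right) - 322 = -6027 - 322 = -6349$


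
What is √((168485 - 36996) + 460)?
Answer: 27*√181 ≈ 363.25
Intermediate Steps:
√((168485 - 36996) + 460) = √(131489 + 460) = √131949 = 27*√181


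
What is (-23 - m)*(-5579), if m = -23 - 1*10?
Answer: -55790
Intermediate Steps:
m = -33 (m = -23 - 10 = -33)
(-23 - m)*(-5579) = (-23 - 1*(-33))*(-5579) = (-23 + 33)*(-5579) = 10*(-5579) = -55790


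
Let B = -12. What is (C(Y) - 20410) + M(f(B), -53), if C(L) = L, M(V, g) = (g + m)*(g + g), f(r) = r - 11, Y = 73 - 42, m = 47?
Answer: -19743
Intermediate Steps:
Y = 31
f(r) = -11 + r
M(V, g) = 2*g*(47 + g) (M(V, g) = (g + 47)*(g + g) = (47 + g)*(2*g) = 2*g*(47 + g))
(C(Y) - 20410) + M(f(B), -53) = (31 - 20410) + 2*(-53)*(47 - 53) = -20379 + 2*(-53)*(-6) = -20379 + 636 = -19743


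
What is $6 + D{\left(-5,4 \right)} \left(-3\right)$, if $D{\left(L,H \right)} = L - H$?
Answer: $33$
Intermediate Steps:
$6 + D{\left(-5,4 \right)} \left(-3\right) = 6 + \left(-5 - 4\right) \left(-3\right) = 6 - -27 = 6 + 27 = 33$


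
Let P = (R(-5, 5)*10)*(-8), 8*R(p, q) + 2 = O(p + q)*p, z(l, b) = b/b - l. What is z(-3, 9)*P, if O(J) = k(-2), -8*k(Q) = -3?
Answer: 155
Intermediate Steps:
k(Q) = 3/8 (k(Q) = -1/8*(-3) = 3/8)
O(J) = 3/8
z(l, b) = 1 - l
R(p, q) = -1/4 + 3*p/64 (R(p, q) = -1/4 + (3*p/8)/8 = -1/4 + 3*p/64)
P = 155/4 (P = ((-1/4 + (3/64)*(-5))*10)*(-8) = ((-1/4 - 15/64)*10)*(-8) = -31/64*10*(-8) = -155/32*(-8) = 155/4 ≈ 38.750)
z(-3, 9)*P = (1 - 1*(-3))*(155/4) = (1 + 3)*(155/4) = 4*(155/4) = 155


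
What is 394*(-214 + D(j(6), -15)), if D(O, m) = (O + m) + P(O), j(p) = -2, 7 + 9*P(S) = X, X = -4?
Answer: -823460/9 ≈ -91496.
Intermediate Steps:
P(S) = -11/9 (P(S) = -7/9 + (1/9)*(-4) = -7/9 - 4/9 = -11/9)
D(O, m) = -11/9 + O + m (D(O, m) = (O + m) - 11/9 = -11/9 + O + m)
394*(-214 + D(j(6), -15)) = 394*(-214 + (-11/9 - 2 - 15)) = 394*(-214 - 164/9) = 394*(-2090/9) = -823460/9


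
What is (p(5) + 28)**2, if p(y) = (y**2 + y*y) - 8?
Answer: 4900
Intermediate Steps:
p(y) = -8 + 2*y**2 (p(y) = (y**2 + y**2) - 8 = 2*y**2 - 8 = -8 + 2*y**2)
(p(5) + 28)**2 = ((-8 + 2*5**2) + 28)**2 = ((-8 + 2*25) + 28)**2 = ((-8 + 50) + 28)**2 = (42 + 28)**2 = 70**2 = 4900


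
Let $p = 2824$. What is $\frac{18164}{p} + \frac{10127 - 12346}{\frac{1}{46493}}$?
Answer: $- \frac{72836580161}{706} \approx -1.0317 \cdot 10^{8}$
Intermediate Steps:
$\frac{18164}{p} + \frac{10127 - 12346}{\frac{1}{46493}} = \frac{18164}{2824} + \frac{10127 - 12346}{\frac{1}{46493}} = 18164 \cdot \frac{1}{2824} - 2219 \frac{1}{\frac{1}{46493}} = \frac{4541}{706} - 103167967 = - \frac{72836580161}{706}$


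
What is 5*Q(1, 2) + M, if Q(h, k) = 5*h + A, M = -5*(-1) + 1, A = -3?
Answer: 16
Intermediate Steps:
M = 6 (M = 5 + 1 = 6)
Q(h, k) = -3 + 5*h (Q(h, k) = 5*h - 3 = -3 + 5*h)
5*Q(1, 2) + M = 5*(-3 + 5*1) + 6 = 5*(-3 + 5) + 6 = 5*2 + 6 = 10 + 6 = 16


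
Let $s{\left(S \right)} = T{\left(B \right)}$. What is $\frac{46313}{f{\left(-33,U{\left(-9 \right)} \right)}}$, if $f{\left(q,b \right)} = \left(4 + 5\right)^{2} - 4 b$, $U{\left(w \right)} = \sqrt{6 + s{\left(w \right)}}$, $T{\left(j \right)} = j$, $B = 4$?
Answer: $\frac{3751353}{6401} + \frac{185252 \sqrt{10}}{6401} \approx 677.58$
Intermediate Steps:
$s{\left(S \right)} = 4$
$U{\left(w \right)} = \sqrt{10}$ ($U{\left(w \right)} = \sqrt{6 + 4} = \sqrt{10}$)
$f{\left(q,b \right)} = 81 - 4 b$ ($f{\left(q,b \right)} = 9^{2} - 4 b = 81 - 4 b$)
$\frac{46313}{f{\left(-33,U{\left(-9 \right)} \right)}} = \frac{46313}{81 - 4 \sqrt{10}}$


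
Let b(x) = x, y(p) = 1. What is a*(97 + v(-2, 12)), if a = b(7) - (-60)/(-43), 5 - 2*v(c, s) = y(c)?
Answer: 23859/43 ≈ 554.86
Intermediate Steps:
v(c, s) = 2 (v(c, s) = 5/2 - 1/2*1 = 5/2 - 1/2 = 2)
a = 241/43 (a = 7 - (-60)/(-43) = 7 - (-60)*(-1)/43 = 7 - 1*60/43 = 7 - 60/43 = 241/43 ≈ 5.6047)
a*(97 + v(-2, 12)) = 241*(97 + 2)/43 = (241/43)*99 = 23859/43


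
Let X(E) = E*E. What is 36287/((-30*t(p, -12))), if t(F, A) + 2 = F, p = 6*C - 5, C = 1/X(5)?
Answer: 181435/1014 ≈ 178.93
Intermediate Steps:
X(E) = E²
C = 1/25 (C = 1/5² = 1/25 ≈ 0.040000)
p = -119/25 (p = 6*(1/25) - 5 = 6/25 - 5 = -119/25 ≈ -4.7600)
t(F, A) = -2 + F
36287/((-30*t(p, -12))) = 36287/((-30*(-2 - 119/25))) = 36287/((-30*(-169/25))) = 36287/(1014/5) = 36287*(5/1014) = 181435/1014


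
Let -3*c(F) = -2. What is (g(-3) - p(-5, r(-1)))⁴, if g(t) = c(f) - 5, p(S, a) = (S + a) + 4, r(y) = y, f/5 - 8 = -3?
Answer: 2401/81 ≈ 29.642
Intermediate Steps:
f = 25 (f = 40 + 5*(-3) = 40 - 15 = 25)
c(F) = ⅔ (c(F) = -⅓*(-2) = ⅔)
p(S, a) = 4 + S + a
g(t) = -13/3 (g(t) = ⅔ - 5 = -13/3)
(g(-3) - p(-5, r(-1)))⁴ = (-13/3 - (4 - 5 - 1))⁴ = (-13/3 - 1*(-2))⁴ = (-13/3 + 2)⁴ = (-7/3)⁴ = 2401/81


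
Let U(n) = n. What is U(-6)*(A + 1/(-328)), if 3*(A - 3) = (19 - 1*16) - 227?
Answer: 70523/164 ≈ 430.02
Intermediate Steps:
A = -215/3 (A = 3 + ((19 - 1*16) - 227)/3 = 3 + ((19 - 16) - 227)/3 = 3 + (3 - 227)/3 = 3 + (⅓)*(-224) = 3 - 224/3 = -215/3 ≈ -71.667)
U(-6)*(A + 1/(-328)) = -6*(-215/3 + 1/(-328)) = -6*(-215/3 - 1/328) = -6*(-70523/984) = 70523/164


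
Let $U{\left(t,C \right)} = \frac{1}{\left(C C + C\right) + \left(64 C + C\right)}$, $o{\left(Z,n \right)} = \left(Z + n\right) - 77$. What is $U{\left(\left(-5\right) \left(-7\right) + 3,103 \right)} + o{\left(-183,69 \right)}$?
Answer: $- \frac{3324736}{17407} \approx -191.0$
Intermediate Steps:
$o{\left(Z,n \right)} = -77 + Z + n$
$U{\left(t,C \right)} = \frac{1}{C^{2} + 66 C}$ ($U{\left(t,C \right)} = \frac{1}{\left(C^{2} + C\right) + 65 C} = \frac{1}{\left(C + C^{2}\right) + 65 C} = \frac{1}{C^{2} + 66 C}$)
$U{\left(\left(-5\right) \left(-7\right) + 3,103 \right)} + o{\left(-183,69 \right)} = \frac{1}{103 \left(66 + 103\right)} - 191 = \frac{1}{103 \cdot 169} - 191 = \frac{1}{103} \cdot \frac{1}{169} - 191 = \frac{1}{17407} - 191 = - \frac{3324736}{17407}$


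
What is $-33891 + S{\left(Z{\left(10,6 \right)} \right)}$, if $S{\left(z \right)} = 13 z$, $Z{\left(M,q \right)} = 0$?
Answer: $-33891$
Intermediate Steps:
$-33891 + S{\left(Z{\left(10,6 \right)} \right)} = -33891 + 13 \cdot 0 = -33891 + 0 = -33891$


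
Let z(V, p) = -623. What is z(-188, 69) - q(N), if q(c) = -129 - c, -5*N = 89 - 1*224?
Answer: -467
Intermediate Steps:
N = 27 (N = -(89 - 1*224)/5 = -(89 - 224)/5 = -⅕*(-135) = 27)
z(-188, 69) - q(N) = -623 - (-129 - 1*27) = -623 - (-129 - 27) = -623 - 1*(-156) = -623 + 156 = -467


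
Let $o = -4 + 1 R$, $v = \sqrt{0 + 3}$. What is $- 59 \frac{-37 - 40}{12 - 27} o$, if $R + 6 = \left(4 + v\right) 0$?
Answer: $\frac{9086}{3} \approx 3028.7$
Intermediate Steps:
$v = \sqrt{3} \approx 1.732$
$R = -6$ ($R = -6 + \left(4 + \sqrt{3}\right) 0 = -6 + 0 = -6$)
$o = -10$ ($o = -4 + 1 \left(-6\right) = -4 - 6 = -10$)
$- 59 \frac{-37 - 40}{12 - 27} o = - 59 \frac{-37 - 40}{12 - 27} \left(-10\right) = - 59 \left(- \frac{77}{-15}\right) \left(-10\right) = - 59 \left(\left(-77\right) \left(- \frac{1}{15}\right)\right) \left(-10\right) = \left(-59\right) \frac{77}{15} \left(-10\right) = \left(- \frac{4543}{15}\right) \left(-10\right) = \frac{9086}{3}$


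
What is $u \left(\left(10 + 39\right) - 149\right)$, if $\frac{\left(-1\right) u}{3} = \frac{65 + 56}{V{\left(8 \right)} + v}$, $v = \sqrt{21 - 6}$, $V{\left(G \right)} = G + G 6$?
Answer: $\frac{2032800}{3121} - \frac{36300 \sqrt{15}}{3121} \approx 606.28$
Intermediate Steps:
$V{\left(G \right)} = 7 G$ ($V{\left(G \right)} = G + 6 G = 7 G$)
$v = \sqrt{15} \approx 3.873$
$u = - \frac{363}{56 + \sqrt{15}}$ ($u = - 3 \frac{65 + 56}{7 \cdot 8 + \sqrt{15}} = - 3 \frac{121}{56 + \sqrt{15}} = - \frac{363}{56 + \sqrt{15}} \approx -6.0628$)
$u \left(\left(10 + 39\right) - 149\right) = \left(- \frac{20328}{3121} + \frac{363 \sqrt{15}}{3121}\right) \left(\left(10 + 39\right) - 149\right) = \left(- \frac{20328}{3121} + \frac{363 \sqrt{15}}{3121}\right) \left(49 - 149\right) = \left(- \frac{20328}{3121} + \frac{363 \sqrt{15}}{3121}\right) \left(-100\right) = \frac{2032800}{3121} - \frac{36300 \sqrt{15}}{3121}$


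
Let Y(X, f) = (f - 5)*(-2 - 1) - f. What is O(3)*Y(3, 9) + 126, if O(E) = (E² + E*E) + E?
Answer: -315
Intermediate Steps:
Y(X, f) = 15 - 4*f (Y(X, f) = (-5 + f)*(-3) - f = (15 - 3*f) - f = 15 - 4*f)
O(E) = E + 2*E² (O(E) = (E² + E²) + E = 2*E² + E = E + 2*E²)
O(3)*Y(3, 9) + 126 = (3*(1 + 2*3))*(15 - 4*9) + 126 = (3*(1 + 6))*(15 - 36) + 126 = (3*7)*(-21) + 126 = 21*(-21) + 126 = -441 + 126 = -315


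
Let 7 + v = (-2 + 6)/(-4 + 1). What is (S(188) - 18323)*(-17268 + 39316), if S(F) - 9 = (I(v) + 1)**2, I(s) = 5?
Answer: -402993344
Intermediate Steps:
v = -25/3 (v = -7 + (-2 + 6)/(-4 + 1) = -7 + 4/(-3) = -7 + 4*(-1/3) = -7 - 4/3 = -25/3 ≈ -8.3333)
S(F) = 45 (S(F) = 9 + (5 + 1)**2 = 9 + 6**2 = 9 + 36 = 45)
(S(188) - 18323)*(-17268 + 39316) = (45 - 18323)*(-17268 + 39316) = -18278*22048 = -402993344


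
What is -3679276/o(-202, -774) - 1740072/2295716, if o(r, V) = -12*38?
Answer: 527861206799/65427906 ≈ 8067.8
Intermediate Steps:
o(r, V) = -456
-3679276/o(-202, -774) - 1740072/2295716 = -3679276/(-456) - 1740072/2295716 = -3679276*(-1/456) - 1740072*1/2295716 = 919819/114 - 435018/573929 = 527861206799/65427906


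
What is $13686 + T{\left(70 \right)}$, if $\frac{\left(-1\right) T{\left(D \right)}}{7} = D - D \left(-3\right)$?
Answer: $11726$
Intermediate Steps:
$T{\left(D \right)} = - 28 D$ ($T{\left(D \right)} = - 7 \left(D - D \left(-3\right)\right) = - 7 \left(D - - 3 D\right) = - 7 \left(D + 3 D\right) = - 7 \cdot 4 D = - 28 D$)
$13686 + T{\left(70 \right)} = 13686 - 1960 = 11726$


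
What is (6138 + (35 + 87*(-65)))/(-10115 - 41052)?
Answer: -518/51167 ≈ -0.010124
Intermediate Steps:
(6138 + (35 + 87*(-65)))/(-10115 - 41052) = (6138 + (35 - 5655))/(-51167) = (6138 - 5620)*(-1/51167) = 518*(-1/51167) = -518/51167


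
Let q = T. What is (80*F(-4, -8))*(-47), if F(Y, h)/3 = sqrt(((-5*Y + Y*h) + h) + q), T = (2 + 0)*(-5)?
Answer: -11280*sqrt(34) ≈ -65773.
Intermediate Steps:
T = -10 (T = 2*(-5) = -10)
q = -10
F(Y, h) = 3*sqrt(-10 + h - 5*Y + Y*h) (F(Y, h) = 3*sqrt(((-5*Y + Y*h) + h) - 10) = 3*sqrt((h - 5*Y + Y*h) - 10) = 3*sqrt(-10 + h - 5*Y + Y*h))
(80*F(-4, -8))*(-47) = (80*(3*sqrt(-10 - 8 - 5*(-4) - 4*(-8))))*(-47) = (80*(3*sqrt(-10 - 8 + 20 + 32)))*(-47) = (80*(3*sqrt(34)))*(-47) = (240*sqrt(34))*(-47) = -11280*sqrt(34)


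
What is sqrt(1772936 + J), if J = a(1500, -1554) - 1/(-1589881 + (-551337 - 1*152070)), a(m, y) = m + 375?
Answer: sqrt(2333508125581516218)/1146644 ≈ 1332.2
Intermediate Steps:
a(m, y) = 375 + m
J = 4299915001/2293288 (J = (375 + 1500) - 1/(-1589881 + (-551337 - 1*152070)) = 1875 - 1/(-1589881 + (-551337 - 152070)) = 1875 - 1/(-1589881 - 703407) = 1875 - 1/(-2293288) = 1875 - 1*(-1/2293288) = 1875 + 1/2293288 = 4299915001/2293288 ≈ 1875.0)
sqrt(1772936 + J) = sqrt(1772936 + 4299915001/2293288) = sqrt(4070152768569/2293288) = sqrt(2333508125581516218)/1146644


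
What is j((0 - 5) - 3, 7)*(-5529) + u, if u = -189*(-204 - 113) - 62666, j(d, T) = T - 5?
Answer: -13811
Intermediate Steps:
j(d, T) = -5 + T
u = -2753 (u = -189*(-317) - 62666 = 59913 - 62666 = -2753)
j((0 - 5) - 3, 7)*(-5529) + u = (-5 + 7)*(-5529) - 2753 = 2*(-5529) - 2753 = -11058 - 2753 = -13811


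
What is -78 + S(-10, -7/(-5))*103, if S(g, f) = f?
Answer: 331/5 ≈ 66.200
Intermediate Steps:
-78 + S(-10, -7/(-5))*103 = -78 - 7/(-5)*103 = -78 - 7*(-⅕)*103 = -78 + (7/5)*103 = -78 + 721/5 = 331/5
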